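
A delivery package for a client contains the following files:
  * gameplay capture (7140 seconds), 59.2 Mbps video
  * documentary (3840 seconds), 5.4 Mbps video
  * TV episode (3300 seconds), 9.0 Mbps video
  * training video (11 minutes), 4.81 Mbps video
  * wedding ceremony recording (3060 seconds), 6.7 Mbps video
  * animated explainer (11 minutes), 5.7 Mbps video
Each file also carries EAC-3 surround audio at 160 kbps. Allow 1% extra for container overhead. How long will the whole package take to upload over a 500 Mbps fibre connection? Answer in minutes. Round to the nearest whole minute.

17 minutes

Audio: 160 kbps = 0.160 Mbps.
gameplay capture: 59.360 Mbps × 7140 s × 1.01 = 428068.7 Mb
documentary: 5.560 Mbps × 3840 s × 1.01 = 21563.9 Mb
TV episode: 9.160 Mbps × 3300 s × 1.01 = 30530.3 Mb
training video: 4.970 Mbps × 660 s × 1.01 = 3313.0 Mb
wedding ceremony recording: 6.860 Mbps × 3060 s × 1.01 = 21201.5 Mb
animated explainer: 5.860 Mbps × 660 s × 1.01 = 3906.3 Mb
Total: 508583.7 Mb = 63573.0 MB.
At 500 Mbps: 508583.7 / 500 = 1017 s ≈ 17 minutes.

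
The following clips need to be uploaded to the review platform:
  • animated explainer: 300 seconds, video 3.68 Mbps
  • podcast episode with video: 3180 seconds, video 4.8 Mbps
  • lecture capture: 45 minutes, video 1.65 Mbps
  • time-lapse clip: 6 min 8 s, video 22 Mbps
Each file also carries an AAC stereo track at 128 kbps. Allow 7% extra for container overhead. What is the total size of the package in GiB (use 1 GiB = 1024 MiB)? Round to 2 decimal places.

Audio: 128 kbps = 0.128 Mbps.
animated explainer: 3.808 Mbps × 300 s × 1.07 = 1222.4 Mb
podcast episode with video: 4.928 Mbps × 3180 s × 1.07 = 16768.0 Mb
lecture capture: 1.778 Mbps × 2700 s × 1.07 = 5136.6 Mb
time-lapse clip: 22.128 Mbps × 368 s × 1.07 = 8713.1 Mb
Total: 31840.1 Mb = 3980.0 MB.
= 3.707 GiB.

3.71 GiB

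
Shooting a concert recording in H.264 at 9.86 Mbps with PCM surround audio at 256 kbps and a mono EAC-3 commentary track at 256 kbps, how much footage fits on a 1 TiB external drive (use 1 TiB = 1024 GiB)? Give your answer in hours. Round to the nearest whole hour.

Audio total: 256 + 256 = 512 kbps = 0.512 Mbps.
Total bitrate: 9.86 + 0.512 = 10.372 Mbps.
Capacity: 1 TiB = 8,796,093 Mb.
Recording time: 8,796,093 / 10.372 = 848,061 s ≈ 236 hours.

236 hours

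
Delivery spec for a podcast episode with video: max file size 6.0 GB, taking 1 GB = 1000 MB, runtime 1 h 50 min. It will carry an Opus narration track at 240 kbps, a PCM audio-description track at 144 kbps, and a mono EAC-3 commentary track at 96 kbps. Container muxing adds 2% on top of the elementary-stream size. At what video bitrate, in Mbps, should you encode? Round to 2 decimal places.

Budget: 6.0 GB = 48000.0 Mb.
Stream payload after overhead: 48000.0 / 1.02 = 47058.8 Mb.
1 h 50 min = 110 min = 6600 s
Total bitrate budget: 47058.8 Mb / 6600 s = 7.130 Mbps.
Audio total: 240 + 144 + 96 = 480 kbps = 0.480 Mbps.
Video: 7.130 − 0.480 = 6.650 Mbps.

6.65 Mbps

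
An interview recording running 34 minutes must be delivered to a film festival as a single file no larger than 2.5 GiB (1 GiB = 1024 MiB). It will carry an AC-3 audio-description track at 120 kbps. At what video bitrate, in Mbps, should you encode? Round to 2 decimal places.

10.41 Mbps

Budget: 2.5 GiB = 21474.8 Mb.
34 min = 2040 s
Total bitrate budget: 21474.8 Mb / 2040 s = 10.527 Mbps.
Audio: 120 kbps = 0.120 Mbps.
Video: 10.527 − 0.120 = 10.407 Mbps.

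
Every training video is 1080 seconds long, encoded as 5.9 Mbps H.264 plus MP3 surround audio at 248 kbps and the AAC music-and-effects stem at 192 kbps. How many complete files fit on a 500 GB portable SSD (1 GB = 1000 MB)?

Audio total: 248 + 192 = 440 kbps = 0.440 Mbps.
Total bitrate: 6.340 Mbps.
Per item: 6.340 Mbps × 1080 s = 6,847 Mb = 855.9 MB.
Capacity: 500 GB = 4,000,000 Mb; 584.18 items → 584 complete.

584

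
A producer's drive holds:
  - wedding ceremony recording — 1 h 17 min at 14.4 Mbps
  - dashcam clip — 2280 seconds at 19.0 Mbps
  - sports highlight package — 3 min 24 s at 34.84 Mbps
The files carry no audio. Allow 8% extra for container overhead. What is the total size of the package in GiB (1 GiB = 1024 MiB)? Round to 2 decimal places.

wedding ceremony recording: 14.400 Mbps × 4620 s × 1.08 = 71850.2 Mb
dashcam clip: 19.000 Mbps × 2280 s × 1.08 = 46785.6 Mb
sports highlight package: 34.840 Mbps × 204 s × 1.08 = 7675.9 Mb
Total: 126311.8 Mb = 15789.0 MB.
= 14.70 GiB.

14.70 GiB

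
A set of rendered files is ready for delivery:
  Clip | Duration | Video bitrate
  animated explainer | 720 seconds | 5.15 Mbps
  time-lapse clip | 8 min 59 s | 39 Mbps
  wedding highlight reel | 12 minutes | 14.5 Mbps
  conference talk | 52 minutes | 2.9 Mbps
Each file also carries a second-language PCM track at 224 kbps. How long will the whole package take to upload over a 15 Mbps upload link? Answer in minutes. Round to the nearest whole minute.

Audio: 224 kbps = 0.224 Mbps.
animated explainer: 5.374 Mbps × 720 s = 3869.3 Mb
time-lapse clip: 39.224 Mbps × 539 s = 21141.7 Mb
wedding highlight reel: 14.724 Mbps × 720 s = 10601.3 Mb
conference talk: 3.124 Mbps × 3120 s = 9746.9 Mb
Total: 45359.2 Mb = 5669.9 MB.
At 15 Mbps: 45359.2 / 15 = 3024 s ≈ 50.4 minutes.

50 minutes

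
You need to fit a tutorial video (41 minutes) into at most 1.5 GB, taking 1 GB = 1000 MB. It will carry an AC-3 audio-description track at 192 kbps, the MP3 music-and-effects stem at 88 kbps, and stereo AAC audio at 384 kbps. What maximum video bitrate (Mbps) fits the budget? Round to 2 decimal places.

4.21 Mbps

Budget: 1.5 GB = 12000.0 Mb.
41 min = 2460 s
Total bitrate budget: 12000.0 Mb / 2460 s = 4.878 Mbps.
Audio total: 192 + 88 + 384 = 664 kbps = 0.664 Mbps.
Video: 4.878 − 0.664 = 4.214 Mbps.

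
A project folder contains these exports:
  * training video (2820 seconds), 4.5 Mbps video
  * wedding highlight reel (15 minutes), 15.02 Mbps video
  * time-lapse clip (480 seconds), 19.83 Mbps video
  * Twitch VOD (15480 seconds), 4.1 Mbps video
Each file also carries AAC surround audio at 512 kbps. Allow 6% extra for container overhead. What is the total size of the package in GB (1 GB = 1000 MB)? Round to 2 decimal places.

Audio: 512 kbps = 0.512 Mbps.
training video: 5.012 Mbps × 2820 s × 1.06 = 14981.9 Mb
wedding highlight reel: 15.532 Mbps × 900 s × 1.06 = 14817.5 Mb
time-lapse clip: 20.342 Mbps × 480 s × 1.06 = 10350.0 Mb
Twitch VOD: 4.612 Mbps × 15480 s × 1.06 = 75677.4 Mb
Total: 115826.8 Mb = 14478.3 MB.
= 14.48 GB.

14.48 GB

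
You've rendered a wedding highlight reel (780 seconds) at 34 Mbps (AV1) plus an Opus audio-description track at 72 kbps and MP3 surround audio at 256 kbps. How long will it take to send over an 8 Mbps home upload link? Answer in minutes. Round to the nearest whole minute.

56 minutes

Audio total: 72 + 256 = 328 kbps = 0.328 Mbps.
Total bitrate: 34.328 Mbps.
File: 34.328 Mbps × 780 s = 26775.8 Mb.
At 8 Mbps: 26775.8 / 8 = 3347.0 s ≈ 55.8 minutes.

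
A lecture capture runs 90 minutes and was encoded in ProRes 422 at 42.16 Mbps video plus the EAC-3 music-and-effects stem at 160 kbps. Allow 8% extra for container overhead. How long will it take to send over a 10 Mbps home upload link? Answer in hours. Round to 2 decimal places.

90 min = 5400 s
Audio: 160 kbps = 0.160 Mbps.
Total bitrate: 42.320 Mbps.
File: 42.320 Mbps × 5400 s = 228528.0 Mb.
With 8% container overhead: ×1.08. → 246810.2 Mb.
At 10 Mbps: 246810.2 / 10 = 24681.0 s ≈ 6.86 hours.

6.86 hours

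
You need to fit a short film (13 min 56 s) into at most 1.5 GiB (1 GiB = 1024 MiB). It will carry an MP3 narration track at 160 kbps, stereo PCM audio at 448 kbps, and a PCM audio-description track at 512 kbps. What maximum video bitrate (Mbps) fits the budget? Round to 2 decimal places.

14.29 Mbps

Budget: 1.5 GiB = 12884.9 Mb.
13 min 56 s = 836 s
Total bitrate budget: 12884.9 Mb / 836 s = 15.413 Mbps.
Audio total: 160 + 448 + 512 = 1120 kbps = 1.120 Mbps.
Video: 15.413 − 1.120 = 14.293 Mbps.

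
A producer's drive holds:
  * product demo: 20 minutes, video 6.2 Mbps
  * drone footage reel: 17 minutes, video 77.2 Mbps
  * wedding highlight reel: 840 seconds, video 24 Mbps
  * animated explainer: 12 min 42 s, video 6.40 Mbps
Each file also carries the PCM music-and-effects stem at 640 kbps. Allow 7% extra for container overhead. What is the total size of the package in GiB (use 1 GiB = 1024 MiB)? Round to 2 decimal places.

Audio: 640 kbps = 0.640 Mbps.
product demo: 6.840 Mbps × 1200 s × 1.07 = 8782.6 Mb
drone footage reel: 77.840 Mbps × 1020 s × 1.07 = 84954.6 Mb
wedding highlight reel: 24.640 Mbps × 840 s × 1.07 = 22146.4 Mb
animated explainer: 7.040 Mbps × 762 s × 1.07 = 5740.0 Mb
Total: 121623.6 Mb = 15202.9 MB.
= 14.16 GiB.

14.16 GiB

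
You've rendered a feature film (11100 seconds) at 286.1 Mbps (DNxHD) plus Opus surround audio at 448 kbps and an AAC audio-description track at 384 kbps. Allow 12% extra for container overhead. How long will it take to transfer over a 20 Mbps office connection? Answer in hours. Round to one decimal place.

49.5 hours

Audio total: 448 + 384 = 832 kbps = 0.832 Mbps.
Total bitrate: 286.932 Mbps.
File: 286.932 Mbps × 11100 s = 3184945.2 Mb.
With 12% container overhead: ×1.12. → 3567138.6 Mb.
At 20 Mbps: 3567138.6 / 20 = 178356.9 s ≈ 49.5 hours.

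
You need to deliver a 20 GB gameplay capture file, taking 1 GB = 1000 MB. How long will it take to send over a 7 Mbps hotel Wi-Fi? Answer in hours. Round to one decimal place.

6.3 hours

File: 20 GB = 160000.0 Mb.
At 7 Mbps: 160000.0 / 7 = 22857.1 s ≈ 6.35 hours.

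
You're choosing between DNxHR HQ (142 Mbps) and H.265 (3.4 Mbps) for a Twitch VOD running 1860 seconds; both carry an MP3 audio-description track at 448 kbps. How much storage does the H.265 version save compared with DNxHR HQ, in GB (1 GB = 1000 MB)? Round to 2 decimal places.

32.22 GB

Audio: 448 kbps = 0.448 Mbps.
DNxHR HQ: 142.448 Mbps × 1860 s = 264953.3 Mb = 33.119 GB.
H.265: 3.848 Mbps × 1860 s = 7157.3 Mb = 0.895 GB.
Saving: 33.119 − 0.895 = 32.224 GB.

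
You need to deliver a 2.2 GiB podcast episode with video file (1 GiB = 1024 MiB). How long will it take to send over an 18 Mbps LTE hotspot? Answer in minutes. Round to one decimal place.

File: 2.2 GiB = 18897.9 Mb.
At 18 Mbps: 18897.9 / 18 = 1049.9 s ≈ 17.5 minutes.

17.5 minutes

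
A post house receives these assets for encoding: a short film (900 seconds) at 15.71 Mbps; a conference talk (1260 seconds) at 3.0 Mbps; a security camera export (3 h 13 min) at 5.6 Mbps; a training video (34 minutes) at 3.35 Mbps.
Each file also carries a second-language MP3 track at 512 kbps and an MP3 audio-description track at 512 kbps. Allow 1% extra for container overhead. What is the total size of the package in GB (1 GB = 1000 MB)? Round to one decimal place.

Audio total: 512 + 512 = 1024 kbps = 1.024 Mbps.
short film: 16.734 Mbps × 900 s × 1.01 = 15211.2 Mb
conference talk: 4.024 Mbps × 1260 s × 1.01 = 5120.9 Mb
security camera export: 6.624 Mbps × 11580 s × 1.01 = 77473.0 Mb
training video: 4.374 Mbps × 2040 s × 1.01 = 9012.2 Mb
Total: 106817.3 Mb = 13352.2 MB.
= 13.35 GB.

13.4 GB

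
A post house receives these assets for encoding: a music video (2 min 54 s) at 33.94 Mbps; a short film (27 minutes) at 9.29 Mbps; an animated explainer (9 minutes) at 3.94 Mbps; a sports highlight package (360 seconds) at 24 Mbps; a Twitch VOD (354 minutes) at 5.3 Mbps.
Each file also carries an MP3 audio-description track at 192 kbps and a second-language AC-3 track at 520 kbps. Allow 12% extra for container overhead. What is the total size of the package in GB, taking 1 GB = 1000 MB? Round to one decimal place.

Audio total: 192 + 520 = 712 kbps = 0.712 Mbps.
music video: 34.652 Mbps × 174 s × 1.12 = 6753.0 Mb
short film: 10.002 Mbps × 1620 s × 1.12 = 18147.6 Mb
animated explainer: 4.652 Mbps × 540 s × 1.12 = 2813.5 Mb
sports highlight package: 24.712 Mbps × 360 s × 1.12 = 9963.9 Mb
Twitch VOD: 6.012 Mbps × 21240 s × 1.12 = 143018.3 Mb
Total: 180696.3 Mb = 22587.0 MB.
= 22.59 GB.

22.6 GB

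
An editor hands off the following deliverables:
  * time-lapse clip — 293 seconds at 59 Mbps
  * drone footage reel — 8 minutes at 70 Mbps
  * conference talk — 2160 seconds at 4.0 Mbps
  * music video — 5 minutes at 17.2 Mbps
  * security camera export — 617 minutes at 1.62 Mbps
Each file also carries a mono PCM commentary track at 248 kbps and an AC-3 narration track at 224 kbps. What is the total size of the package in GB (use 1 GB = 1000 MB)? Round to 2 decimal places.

Audio total: 248 + 224 = 472 kbps = 0.472 Mbps.
time-lapse clip: 59.472 Mbps × 293 s = 17425.3 Mb
drone footage reel: 70.472 Mbps × 480 s = 33826.6 Mb
conference talk: 4.472 Mbps × 2160 s = 9659.5 Mb
music video: 17.672 Mbps × 300 s = 5301.6 Mb
security camera export: 2.092 Mbps × 37020 s = 77445.8 Mb
Total: 143658.8 Mb = 17957.4 MB.
= 17.96 GB.

17.96 GB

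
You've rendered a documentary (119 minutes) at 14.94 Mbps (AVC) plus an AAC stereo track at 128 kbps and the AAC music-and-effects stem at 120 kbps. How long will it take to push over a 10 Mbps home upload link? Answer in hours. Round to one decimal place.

3.0 hours

119 min = 7140 s
Audio total: 128 + 120 = 248 kbps = 0.248 Mbps.
Total bitrate: 15.188 Mbps.
File: 15.188 Mbps × 7140 s = 108442.3 Mb.
At 10 Mbps: 108442.3 / 10 = 10844.2 s ≈ 3.01 hours.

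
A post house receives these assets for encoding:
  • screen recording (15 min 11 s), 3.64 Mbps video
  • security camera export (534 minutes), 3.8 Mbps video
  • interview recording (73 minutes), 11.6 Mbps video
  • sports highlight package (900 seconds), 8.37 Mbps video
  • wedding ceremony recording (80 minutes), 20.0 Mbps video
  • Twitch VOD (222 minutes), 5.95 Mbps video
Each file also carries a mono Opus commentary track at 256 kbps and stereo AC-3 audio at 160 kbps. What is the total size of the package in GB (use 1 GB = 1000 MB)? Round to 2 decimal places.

Audio total: 256 + 160 = 416 kbps = 0.416 Mbps.
screen recording: 4.056 Mbps × 911 s = 3695.0 Mb
security camera export: 4.216 Mbps × 32040 s = 135080.6 Mb
interview recording: 12.016 Mbps × 4380 s = 52630.1 Mb
sports highlight package: 8.786 Mbps × 900 s = 7907.4 Mb
wedding ceremony recording: 20.416 Mbps × 4800 s = 97996.8 Mb
Twitch VOD: 6.366 Mbps × 13320 s = 84795.1 Mb
Total: 382105.1 Mb = 47763.1 MB.
= 47.76 GB.

47.76 GB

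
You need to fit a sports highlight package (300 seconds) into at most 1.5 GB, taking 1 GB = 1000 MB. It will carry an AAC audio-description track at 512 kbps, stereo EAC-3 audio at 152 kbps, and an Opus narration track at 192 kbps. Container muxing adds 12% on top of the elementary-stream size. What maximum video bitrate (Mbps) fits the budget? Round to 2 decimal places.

Budget: 1.5 GB = 12000.0 Mb.
Stream payload after overhead: 12000.0 / 1.12 = 10714.3 Mb.
Total bitrate budget: 10714.3 Mb / 300 s = 35.714 Mbps.
Audio total: 512 + 152 + 192 = 856 kbps = 0.856 Mbps.
Video: 35.714 − 0.856 = 34.858 Mbps.

34.86 Mbps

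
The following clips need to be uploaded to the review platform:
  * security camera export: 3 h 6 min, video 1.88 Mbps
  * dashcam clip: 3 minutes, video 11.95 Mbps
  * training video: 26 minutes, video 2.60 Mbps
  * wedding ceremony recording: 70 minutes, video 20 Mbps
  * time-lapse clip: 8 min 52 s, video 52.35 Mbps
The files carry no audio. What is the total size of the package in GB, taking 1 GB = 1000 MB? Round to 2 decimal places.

security camera export: 1.880 Mbps × 11160 s = 20980.8 Mb
dashcam clip: 11.950 Mbps × 180 s = 2151.0 Mb
training video: 2.600 Mbps × 1560 s = 4056.0 Mb
wedding ceremony recording: 20.000 Mbps × 4200 s = 84000.0 Mb
time-lapse clip: 52.350 Mbps × 532 s = 27850.2 Mb
Total: 139038.0 Mb = 17379.8 MB.
= 17.38 GB.

17.38 GB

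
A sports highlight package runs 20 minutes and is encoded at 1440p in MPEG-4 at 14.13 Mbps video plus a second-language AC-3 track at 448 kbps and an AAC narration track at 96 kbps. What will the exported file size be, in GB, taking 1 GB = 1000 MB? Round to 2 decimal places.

2.20 GB

20 min = 1200 s
Audio total: 448 + 96 = 544 kbps = 0.544 Mbps.
Total bitrate: 14.13 + 0.544 = 14.674 Mbps.
Stream data: 14.674 Mbps × 1200 s = 17608.8 Mb.
17,609 Mb ÷ 8 = 2,201 MB → 2.201 GB.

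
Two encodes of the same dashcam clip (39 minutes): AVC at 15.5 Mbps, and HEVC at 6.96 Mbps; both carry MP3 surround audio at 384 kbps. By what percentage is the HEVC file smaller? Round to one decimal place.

53.8%

39 min = 2340 s
Audio: 384 kbps = 0.384 Mbps.
AVC: 15.884 Mbps × 2340 s = 37168.6 Mb = 4.327 GiB.
HEVC: 7.344 Mbps × 2340 s = 17185.0 Mb = 2.001 GiB.
Reduction: (1 − 2.001/4.327) × 100 = 53.76%.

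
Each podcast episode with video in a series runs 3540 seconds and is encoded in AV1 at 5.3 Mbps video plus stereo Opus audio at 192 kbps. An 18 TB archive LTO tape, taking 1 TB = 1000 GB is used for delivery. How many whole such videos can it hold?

Audio: 192 kbps = 0.192 Mbps.
Total bitrate: 5.492 Mbps.
Per item: 5.492 Mbps × 3540 s = 19,442 Mb = 2,430 MB.
Capacity: 18 TB = 144,000,000 Mb; 7406.77 items → 7406 complete.

7406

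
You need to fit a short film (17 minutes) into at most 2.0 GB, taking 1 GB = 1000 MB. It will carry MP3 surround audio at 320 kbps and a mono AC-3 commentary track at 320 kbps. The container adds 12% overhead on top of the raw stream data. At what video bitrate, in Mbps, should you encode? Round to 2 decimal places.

Budget: 2.0 GB = 16000.0 Mb.
Stream payload after overhead: 16000.0 / 1.12 = 14285.7 Mb.
17 min = 1020 s
Total bitrate budget: 14285.7 Mb / 1020 s = 14.006 Mbps.
Audio total: 320 + 320 = 640 kbps = 0.640 Mbps.
Video: 14.006 − 0.640 = 13.366 Mbps.

13.37 Mbps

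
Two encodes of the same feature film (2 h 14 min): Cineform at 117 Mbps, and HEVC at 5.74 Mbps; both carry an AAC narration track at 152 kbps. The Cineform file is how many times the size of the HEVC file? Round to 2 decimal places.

19.88

2 h 14 min = 134 min = 8040 s
Audio: 152 kbps = 0.152 Mbps.
Cineform: 117.152 Mbps × 8040 s = 941902.1 Mb = 117.738 GB.
HEVC: 5.892 Mbps × 8040 s = 47371.7 Mb = 5.921 GB.
Ratio: 117.738 / 5.921 = 19.883.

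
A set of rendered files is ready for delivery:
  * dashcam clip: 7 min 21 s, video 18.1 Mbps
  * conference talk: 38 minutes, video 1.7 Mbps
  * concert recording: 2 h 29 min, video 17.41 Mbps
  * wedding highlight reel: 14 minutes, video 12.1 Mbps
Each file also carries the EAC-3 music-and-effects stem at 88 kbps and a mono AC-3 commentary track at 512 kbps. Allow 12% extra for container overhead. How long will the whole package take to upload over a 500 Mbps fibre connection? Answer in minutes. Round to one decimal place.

6.9 minutes

Audio total: 88 + 512 = 600 kbps = 0.600 Mbps.
dashcam clip: 18.700 Mbps × 441 s × 1.12 = 9236.3 Mb
conference talk: 2.300 Mbps × 2280 s × 1.12 = 5873.3 Mb
concert recording: 18.010 Mbps × 8940 s × 1.12 = 180330.5 Mb
wedding highlight reel: 12.700 Mbps × 840 s × 1.12 = 11948.2 Mb
Total: 207388.3 Mb = 25923.5 MB.
At 500 Mbps: 207388.3 / 500 = 415 s ≈ 6.91 minutes.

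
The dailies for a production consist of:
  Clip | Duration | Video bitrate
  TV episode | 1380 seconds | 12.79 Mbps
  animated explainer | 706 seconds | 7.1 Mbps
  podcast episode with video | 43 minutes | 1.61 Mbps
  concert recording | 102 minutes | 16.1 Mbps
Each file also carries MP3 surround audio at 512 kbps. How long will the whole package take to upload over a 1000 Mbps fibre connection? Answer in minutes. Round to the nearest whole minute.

Audio: 512 kbps = 0.512 Mbps.
TV episode: 13.302 Mbps × 1380 s = 18356.8 Mb
animated explainer: 7.612 Mbps × 706 s = 5374.1 Mb
podcast episode with video: 2.122 Mbps × 2580 s = 5474.8 Mb
concert recording: 16.612 Mbps × 6120 s = 101665.4 Mb
Total: 130871.0 Mb = 16358.9 MB.
At 1000 Mbps: 130871.0 / 1000 = 131 s ≈ 2.18 minutes.

2 minutes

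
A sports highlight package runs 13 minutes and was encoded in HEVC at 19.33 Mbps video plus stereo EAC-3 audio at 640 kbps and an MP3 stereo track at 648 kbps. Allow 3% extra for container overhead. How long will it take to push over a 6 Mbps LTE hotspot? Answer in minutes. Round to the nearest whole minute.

46 minutes

13 min = 780 s
Audio total: 640 + 648 = 1288 kbps = 1.288 Mbps.
Total bitrate: 20.618 Mbps.
File: 20.618 Mbps × 780 s = 16082.0 Mb.
With 3% container overhead: ×1.03. → 16564.5 Mb.
At 6 Mbps: 16564.5 / 6 = 2760.8 s ≈ 46 minutes.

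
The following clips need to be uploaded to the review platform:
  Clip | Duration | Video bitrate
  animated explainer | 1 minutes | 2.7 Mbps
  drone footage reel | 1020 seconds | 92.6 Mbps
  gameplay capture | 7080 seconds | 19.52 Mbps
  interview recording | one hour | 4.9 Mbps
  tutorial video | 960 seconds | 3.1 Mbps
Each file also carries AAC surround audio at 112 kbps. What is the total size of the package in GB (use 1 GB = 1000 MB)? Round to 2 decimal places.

31.86 GB

Audio: 112 kbps = 0.112 Mbps.
animated explainer: 2.812 Mbps × 60 s = 168.7 Mb
drone footage reel: 92.712 Mbps × 1020 s = 94566.2 Mb
gameplay capture: 19.632 Mbps × 7080 s = 138994.6 Mb
interview recording: 5.012 Mbps × 3600 s = 18043.2 Mb
tutorial video: 3.212 Mbps × 960 s = 3083.5 Mb
Total: 254856.2 Mb = 31857.0 MB.
= 31.86 GB.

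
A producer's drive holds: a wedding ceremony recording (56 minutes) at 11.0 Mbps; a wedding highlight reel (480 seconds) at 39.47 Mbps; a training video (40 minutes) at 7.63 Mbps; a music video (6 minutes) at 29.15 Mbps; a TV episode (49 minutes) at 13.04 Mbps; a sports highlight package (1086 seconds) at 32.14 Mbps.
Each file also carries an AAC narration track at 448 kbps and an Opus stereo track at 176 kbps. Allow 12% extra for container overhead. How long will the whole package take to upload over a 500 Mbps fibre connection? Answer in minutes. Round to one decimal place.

6.1 minutes

Audio total: 448 + 176 = 624 kbps = 0.624 Mbps.
wedding ceremony recording: 11.624 Mbps × 3360 s × 1.12 = 43743.4 Mb
wedding highlight reel: 40.094 Mbps × 480 s × 1.12 = 21554.5 Mb
training video: 8.254 Mbps × 2400 s × 1.12 = 22186.8 Mb
music video: 29.774 Mbps × 360 s × 1.12 = 12004.9 Mb
TV episode: 13.664 Mbps × 2940 s × 1.12 = 44992.8 Mb
sports highlight package: 32.764 Mbps × 1086 s × 1.12 = 39851.5 Mb
Total: 184333.9 Mb = 23041.7 MB.
At 500 Mbps: 184333.9 / 500 = 369 s ≈ 6.14 minutes.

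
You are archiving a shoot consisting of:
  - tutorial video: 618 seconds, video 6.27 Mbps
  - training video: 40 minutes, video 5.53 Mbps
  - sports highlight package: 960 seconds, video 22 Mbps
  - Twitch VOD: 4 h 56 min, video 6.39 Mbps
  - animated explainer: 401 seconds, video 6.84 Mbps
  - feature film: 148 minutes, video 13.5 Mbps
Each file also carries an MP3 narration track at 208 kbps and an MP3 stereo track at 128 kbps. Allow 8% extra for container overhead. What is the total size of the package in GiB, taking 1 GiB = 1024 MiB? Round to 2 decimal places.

35.81 GiB

Audio total: 208 + 128 = 336 kbps = 0.336 Mbps.
tutorial video: 6.606 Mbps × 618 s × 1.08 = 4409.1 Mb
training video: 5.866 Mbps × 2400 s × 1.08 = 15204.7 Mb
sports highlight package: 22.336 Mbps × 960 s × 1.08 = 23158.0 Mb
Twitch VOD: 6.726 Mbps × 17760 s × 1.08 = 129010.1 Mb
animated explainer: 7.176 Mbps × 401 s × 1.08 = 3107.8 Mb
feature film: 13.836 Mbps × 8880 s × 1.08 = 132692.8 Mb
Total: 307582.4 Mb = 38447.8 MB.
= 35.81 GiB.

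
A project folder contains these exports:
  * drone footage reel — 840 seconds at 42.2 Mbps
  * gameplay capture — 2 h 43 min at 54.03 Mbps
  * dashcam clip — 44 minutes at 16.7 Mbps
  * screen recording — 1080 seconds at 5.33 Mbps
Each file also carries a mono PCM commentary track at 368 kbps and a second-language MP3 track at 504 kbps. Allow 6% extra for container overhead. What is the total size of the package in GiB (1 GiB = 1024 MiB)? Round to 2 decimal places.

77.27 GiB

Audio total: 368 + 504 = 872 kbps = 0.872 Mbps.
drone footage reel: 43.072 Mbps × 840 s × 1.06 = 38351.3 Mb
gameplay capture: 54.902 Mbps × 9780 s × 1.06 = 569158.1 Mb
dashcam clip: 17.572 Mbps × 2640 s × 1.06 = 49173.5 Mb
screen recording: 6.202 Mbps × 1080 s × 1.06 = 7100.0 Mb
Total: 663782.9 Mb = 82972.9 MB.
= 77.27 GiB.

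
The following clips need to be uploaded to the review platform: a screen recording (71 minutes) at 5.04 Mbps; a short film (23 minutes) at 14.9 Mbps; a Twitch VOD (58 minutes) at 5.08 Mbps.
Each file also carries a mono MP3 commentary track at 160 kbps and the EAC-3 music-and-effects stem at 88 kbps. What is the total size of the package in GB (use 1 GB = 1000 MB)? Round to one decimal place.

7.7 GB

Audio total: 160 + 88 = 248 kbps = 0.248 Mbps.
screen recording: 5.288 Mbps × 4260 s = 22526.9 Mb
short film: 15.148 Mbps × 1380 s = 20904.2 Mb
Twitch VOD: 5.328 Mbps × 3480 s = 18541.4 Mb
Total: 61972.6 Mb = 7746.6 MB.
= 7.747 GB.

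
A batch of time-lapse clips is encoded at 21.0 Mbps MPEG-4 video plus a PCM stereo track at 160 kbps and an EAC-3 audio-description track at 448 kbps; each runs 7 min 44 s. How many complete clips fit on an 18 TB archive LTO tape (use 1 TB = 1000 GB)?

7 min 44 s = 464 s
Audio total: 160 + 448 = 608 kbps = 0.608 Mbps.
Total bitrate: 21.608 Mbps.
Per item: 21.608 Mbps × 464 s = 10,026 Mb = 1,253 MB.
Capacity: 18 TB = 144,000,000 Mb; 14362.50 items → 14362 complete.

14362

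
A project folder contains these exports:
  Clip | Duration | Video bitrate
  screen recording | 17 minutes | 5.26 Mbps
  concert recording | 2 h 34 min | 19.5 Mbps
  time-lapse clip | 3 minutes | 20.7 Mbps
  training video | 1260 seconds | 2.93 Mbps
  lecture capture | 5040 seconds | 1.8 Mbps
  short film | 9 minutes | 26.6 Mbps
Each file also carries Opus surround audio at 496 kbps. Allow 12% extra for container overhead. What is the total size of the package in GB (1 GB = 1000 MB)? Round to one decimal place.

31.5 GB

Audio: 496 kbps = 0.496 Mbps.
screen recording: 5.756 Mbps × 1020 s × 1.12 = 6575.7 Mb
concert recording: 19.996 Mbps × 9240 s × 1.12 = 206934.6 Mb
time-lapse clip: 21.196 Mbps × 180 s × 1.12 = 4273.1 Mb
training video: 3.426 Mbps × 1260 s × 1.12 = 4834.8 Mb
lecture capture: 2.296 Mbps × 5040 s × 1.12 = 12960.5 Mb
short film: 27.096 Mbps × 540 s × 1.12 = 16387.7 Mb
Total: 251966.3 Mb = 31495.8 MB.
= 31.50 GB.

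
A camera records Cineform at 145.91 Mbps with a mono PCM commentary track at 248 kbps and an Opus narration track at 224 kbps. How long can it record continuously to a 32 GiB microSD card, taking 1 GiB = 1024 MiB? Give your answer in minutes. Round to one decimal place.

31.3 minutes

Audio total: 248 + 224 = 472 kbps = 0.472 Mbps.
Total bitrate: 145.91 + 0.472 = 146.382 Mbps.
Capacity: 32 GiB = 274,878 Mb.
Recording time: 274,878 / 146.382 = 1,878 s ≈ 31.3 minutes.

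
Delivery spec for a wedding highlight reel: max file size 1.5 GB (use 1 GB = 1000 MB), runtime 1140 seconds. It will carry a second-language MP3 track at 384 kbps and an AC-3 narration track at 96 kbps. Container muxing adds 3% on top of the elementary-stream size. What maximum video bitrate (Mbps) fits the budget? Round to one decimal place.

Budget: 1.5 GB = 12000.0 Mb.
Stream payload after overhead: 12000.0 / 1.03 = 11650.5 Mb.
Total bitrate budget: 11650.5 Mb / 1140 s = 10.220 Mbps.
Audio total: 384 + 96 = 480 kbps = 0.480 Mbps.
Video: 10.220 − 0.480 = 9.740 Mbps.

9.7 Mbps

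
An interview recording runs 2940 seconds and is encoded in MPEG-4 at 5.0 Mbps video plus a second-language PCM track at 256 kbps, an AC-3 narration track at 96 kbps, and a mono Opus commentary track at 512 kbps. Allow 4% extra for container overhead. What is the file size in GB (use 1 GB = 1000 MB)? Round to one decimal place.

Audio total: 256 + 96 + 512 = 864 kbps = 0.864 Mbps.
Total bitrate: 5.0 + 0.864 = 5.864 Mbps.
Stream data: 5.864 Mbps × 2940 s = 17240.2 Mb.
With 4% container overhead: ×1.04.
17,930 Mb ÷ 8 = 2,241 MB → 2.241 GB.

2.2 GB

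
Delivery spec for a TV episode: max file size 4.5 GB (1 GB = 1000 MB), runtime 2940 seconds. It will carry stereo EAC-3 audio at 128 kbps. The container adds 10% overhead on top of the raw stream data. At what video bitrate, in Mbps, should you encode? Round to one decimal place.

11.0 Mbps

Budget: 4.5 GB = 36000.0 Mb.
Stream payload after overhead: 36000.0 / 1.10 = 32727.3 Mb.
Total bitrate budget: 32727.3 Mb / 2940 s = 11.132 Mbps.
Audio: 128 kbps = 0.128 Mbps.
Video: 11.132 − 0.128 = 11.004 Mbps.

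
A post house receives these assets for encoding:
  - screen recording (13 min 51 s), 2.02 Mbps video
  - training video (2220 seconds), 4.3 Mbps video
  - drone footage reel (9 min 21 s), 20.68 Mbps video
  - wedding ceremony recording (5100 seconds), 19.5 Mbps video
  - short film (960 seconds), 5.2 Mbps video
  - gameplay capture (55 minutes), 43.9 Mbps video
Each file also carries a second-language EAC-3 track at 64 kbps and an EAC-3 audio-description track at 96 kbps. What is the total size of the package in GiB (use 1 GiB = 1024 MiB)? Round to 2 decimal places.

Audio total: 64 + 96 = 160 kbps = 0.160 Mbps.
screen recording: 2.180 Mbps × 831 s = 1811.6 Mb
training video: 4.460 Mbps × 2220 s = 9901.2 Mb
drone footage reel: 20.840 Mbps × 561 s = 11691.2 Mb
wedding ceremony recording: 19.660 Mbps × 5100 s = 100266.0 Mb
short film: 5.360 Mbps × 960 s = 5145.6 Mb
gameplay capture: 44.060 Mbps × 3300 s = 145398.0 Mb
Total: 274213.6 Mb = 34276.7 MB.
= 31.92 GiB.

31.92 GiB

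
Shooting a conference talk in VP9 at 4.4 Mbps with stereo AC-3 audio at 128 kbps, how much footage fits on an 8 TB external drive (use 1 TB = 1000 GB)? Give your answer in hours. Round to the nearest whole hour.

Audio: 128 kbps = 0.128 Mbps.
Total bitrate: 4.4 + 0.128 = 4.528 Mbps.
Capacity: 8 TB = 64,000,000 Mb.
Recording time: 64,000,000 / 4.528 = 14,134,276 s ≈ 3,926 hours.

3926 hours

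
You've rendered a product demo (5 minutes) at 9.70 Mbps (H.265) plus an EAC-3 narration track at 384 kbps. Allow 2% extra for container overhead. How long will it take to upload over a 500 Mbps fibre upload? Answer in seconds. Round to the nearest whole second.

6 seconds

5 min = 300 s
Audio: 384 kbps = 0.384 Mbps.
Total bitrate: 10.084 Mbps.
File: 10.084 Mbps × 300 s = 3025.2 Mb.
With 2% container overhead: ×1.02. → 3085.7 Mb.
At 500 Mbps: 3085.7 / 500 = 6.2 s ≈ 6.17 seconds.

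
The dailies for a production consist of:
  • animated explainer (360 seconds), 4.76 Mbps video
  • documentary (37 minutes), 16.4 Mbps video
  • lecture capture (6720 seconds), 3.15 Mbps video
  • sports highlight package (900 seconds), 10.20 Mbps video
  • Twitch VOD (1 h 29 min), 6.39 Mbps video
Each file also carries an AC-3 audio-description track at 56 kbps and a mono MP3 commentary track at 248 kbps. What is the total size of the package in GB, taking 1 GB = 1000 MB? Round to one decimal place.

Audio total: 56 + 248 = 304 kbps = 0.304 Mbps.
animated explainer: 5.064 Mbps × 360 s = 1823.0 Mb
documentary: 16.704 Mbps × 2220 s = 37082.9 Mb
lecture capture: 3.454 Mbps × 6720 s = 23210.9 Mb
sports highlight package: 10.504 Mbps × 900 s = 9453.6 Mb
Twitch VOD: 6.694 Mbps × 5340 s = 35746.0 Mb
Total: 107316.4 Mb = 13414.5 MB.
= 13.41 GB.

13.4 GB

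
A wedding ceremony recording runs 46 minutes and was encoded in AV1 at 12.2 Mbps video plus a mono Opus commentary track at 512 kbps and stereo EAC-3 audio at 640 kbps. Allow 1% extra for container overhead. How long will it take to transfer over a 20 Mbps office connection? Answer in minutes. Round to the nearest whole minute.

46 min = 2760 s
Audio total: 512 + 640 = 1152 kbps = 1.152 Mbps.
Total bitrate: 13.352 Mbps.
File: 13.352 Mbps × 2760 s = 36851.5 Mb.
With 1% container overhead: ×1.01. → 37220.0 Mb.
At 20 Mbps: 37220.0 / 20 = 1861.0 s ≈ 31 minutes.

31 minutes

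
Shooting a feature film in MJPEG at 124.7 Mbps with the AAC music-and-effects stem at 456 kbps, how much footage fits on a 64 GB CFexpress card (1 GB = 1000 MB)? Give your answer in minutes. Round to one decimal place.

Audio: 456 kbps = 0.456 Mbps.
Total bitrate: 124.7 + 0.456 = 125.156 Mbps.
Capacity: 64 GB = 512,000 Mb.
Recording time: 512,000 / 125.156 = 4,091 s ≈ 68.2 minutes.

68.2 minutes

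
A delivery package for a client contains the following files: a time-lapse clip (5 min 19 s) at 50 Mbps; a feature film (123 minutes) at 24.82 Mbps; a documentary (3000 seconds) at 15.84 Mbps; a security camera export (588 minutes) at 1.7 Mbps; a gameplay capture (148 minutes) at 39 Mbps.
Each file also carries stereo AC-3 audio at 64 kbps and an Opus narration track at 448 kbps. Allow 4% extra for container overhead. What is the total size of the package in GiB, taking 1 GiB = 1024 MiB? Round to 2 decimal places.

Audio total: 64 + 448 = 512 kbps = 0.512 Mbps.
time-lapse clip: 50.512 Mbps × 319 s × 1.04 = 16757.9 Mb
feature film: 25.332 Mbps × 7380 s × 1.04 = 194428.2 Mb
documentary: 16.352 Mbps × 3000 s × 1.04 = 51018.2 Mb
security camera export: 2.212 Mbps × 35280 s × 1.04 = 81160.9 Mb
gameplay capture: 39.512 Mbps × 8880 s × 1.04 = 364901.2 Mb
Total: 708266.4 Mb = 88533.3 MB.
= 82.45 GiB.

82.45 GiB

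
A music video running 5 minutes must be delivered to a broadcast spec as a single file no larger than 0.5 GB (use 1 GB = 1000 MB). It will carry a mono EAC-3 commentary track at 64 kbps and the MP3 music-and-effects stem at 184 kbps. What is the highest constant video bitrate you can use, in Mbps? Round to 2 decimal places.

Budget: 0.5 GB = 4000.0 Mb.
5 min = 300 s
Total bitrate budget: 4000.0 Mb / 300 s = 13.333 Mbps.
Audio total: 64 + 184 = 248 kbps = 0.248 Mbps.
Video: 13.333 − 0.248 = 13.085 Mbps.

13.09 Mbps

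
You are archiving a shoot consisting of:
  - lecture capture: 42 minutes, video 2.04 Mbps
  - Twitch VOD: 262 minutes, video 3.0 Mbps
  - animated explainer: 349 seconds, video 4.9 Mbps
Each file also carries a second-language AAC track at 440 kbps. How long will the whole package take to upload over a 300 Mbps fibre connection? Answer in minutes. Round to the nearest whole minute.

Audio: 440 kbps = 0.440 Mbps.
lecture capture: 2.480 Mbps × 2520 s = 6249.6 Mb
Twitch VOD: 3.440 Mbps × 15720 s = 54076.8 Mb
animated explainer: 5.340 Mbps × 349 s = 1863.7 Mb
Total: 62190.1 Mb = 7773.8 MB.
At 300 Mbps: 62190.1 / 300 = 207 s ≈ 3.46 minutes.

3 minutes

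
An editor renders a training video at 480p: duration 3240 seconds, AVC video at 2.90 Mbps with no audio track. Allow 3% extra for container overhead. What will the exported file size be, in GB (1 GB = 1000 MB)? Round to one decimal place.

Total bitrate: 2.90 Mbps.
Stream data: 2.900 Mbps × 3240 s = 9396.0 Mb.
With 3% container overhead: ×1.03.
9,678 Mb ÷ 8 = 1,210 MB → 1.210 GB.

1.2 GB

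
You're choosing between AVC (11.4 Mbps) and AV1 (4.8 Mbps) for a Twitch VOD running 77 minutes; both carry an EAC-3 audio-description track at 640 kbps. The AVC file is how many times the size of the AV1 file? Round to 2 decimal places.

77 min = 4620 s
Audio: 640 kbps = 0.640 Mbps.
AVC: 12.040 Mbps × 4620 s = 55624.8 Mb = 6.953 GB.
AV1: 5.440 Mbps × 4620 s = 25132.8 Mb = 3.142 GB.
Ratio: 6.953 / 3.142 = 2.213.

2.21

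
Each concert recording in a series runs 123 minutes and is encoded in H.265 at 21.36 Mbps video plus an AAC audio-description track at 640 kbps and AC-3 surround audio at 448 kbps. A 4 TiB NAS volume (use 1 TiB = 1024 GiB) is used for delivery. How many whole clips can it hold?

123 min = 7380 s
Audio total: 640 + 448 = 1088 kbps = 1.088 Mbps.
Total bitrate: 22.448 Mbps.
Per item: 22.448 Mbps × 7380 s = 165,666 Mb = 20,708 MB.
Capacity: 4 TiB = 35,184,372 Mb; 212.38 items → 212 complete.

212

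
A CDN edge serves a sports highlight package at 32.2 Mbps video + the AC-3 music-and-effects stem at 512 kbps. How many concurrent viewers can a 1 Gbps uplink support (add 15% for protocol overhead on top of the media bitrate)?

Audio: 512 kbps = 0.512 Mbps.
Per-viewer media rate: 32.712 Mbps.
On the wire with 15% overhead: 37.619 Mbps.
1 Gbps = 1,000 Mbps; 1,000 / 37.619 = 26.58 → 26 viewers.

26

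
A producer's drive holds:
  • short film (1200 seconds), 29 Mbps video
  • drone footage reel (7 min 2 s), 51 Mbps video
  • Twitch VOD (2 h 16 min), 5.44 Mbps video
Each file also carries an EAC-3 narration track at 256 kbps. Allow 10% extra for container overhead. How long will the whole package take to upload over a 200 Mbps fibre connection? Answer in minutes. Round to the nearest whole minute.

Audio: 256 kbps = 0.256 Mbps.
short film: 29.256 Mbps × 1200 s × 1.10 = 38617.9 Mb
drone footage reel: 51.256 Mbps × 422 s × 1.10 = 23793.0 Mb
Twitch VOD: 5.696 Mbps × 8160 s × 1.10 = 51127.3 Mb
Total: 113538.3 Mb = 14192.3 MB.
At 200 Mbps: 113538.3 / 200 = 568 s ≈ 9.46 minutes.

9 minutes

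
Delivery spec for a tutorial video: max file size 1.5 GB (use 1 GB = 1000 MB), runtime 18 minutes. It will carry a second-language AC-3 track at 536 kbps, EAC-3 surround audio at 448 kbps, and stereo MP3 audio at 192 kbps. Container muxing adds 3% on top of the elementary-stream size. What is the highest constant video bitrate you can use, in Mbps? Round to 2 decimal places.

9.61 Mbps

Budget: 1.5 GB = 12000.0 Mb.
Stream payload after overhead: 12000.0 / 1.03 = 11650.5 Mb.
18 min = 1080 s
Total bitrate budget: 11650.5 Mb / 1080 s = 10.787 Mbps.
Audio total: 536 + 448 + 192 = 1176 kbps = 1.176 Mbps.
Video: 10.787 − 1.176 = 9.611 Mbps.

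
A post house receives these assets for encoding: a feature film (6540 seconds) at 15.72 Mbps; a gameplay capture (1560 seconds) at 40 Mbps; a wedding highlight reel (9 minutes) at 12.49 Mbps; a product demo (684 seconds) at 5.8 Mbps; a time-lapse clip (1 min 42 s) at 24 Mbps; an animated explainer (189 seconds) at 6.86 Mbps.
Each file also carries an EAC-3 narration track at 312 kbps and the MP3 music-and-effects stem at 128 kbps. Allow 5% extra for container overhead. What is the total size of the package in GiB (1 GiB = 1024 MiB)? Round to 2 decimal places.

22.48 GiB

Audio total: 312 + 128 = 440 kbps = 0.440 Mbps.
feature film: 16.160 Mbps × 6540 s × 1.05 = 110970.7 Mb
gameplay capture: 40.440 Mbps × 1560 s × 1.05 = 66240.7 Mb
wedding highlight reel: 12.930 Mbps × 540 s × 1.05 = 7331.3 Mb
product demo: 6.240 Mbps × 684 s × 1.05 = 4481.6 Mb
time-lapse clip: 24.440 Mbps × 102 s × 1.05 = 2617.5 Mb
animated explainer: 7.300 Mbps × 189 s × 1.05 = 1448.7 Mb
Total: 193090.5 Mb = 24136.3 MB.
= 22.48 GiB.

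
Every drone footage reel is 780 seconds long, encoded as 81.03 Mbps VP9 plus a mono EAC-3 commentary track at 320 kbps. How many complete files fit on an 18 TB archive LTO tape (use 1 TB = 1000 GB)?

2269

Audio: 320 kbps = 0.320 Mbps.
Total bitrate: 81.350 Mbps.
Per item: 81.350 Mbps × 780 s = 63,453 Mb = 7,932 MB.
Capacity: 18 TB = 144,000,000 Mb; 2269.40 items → 2269 complete.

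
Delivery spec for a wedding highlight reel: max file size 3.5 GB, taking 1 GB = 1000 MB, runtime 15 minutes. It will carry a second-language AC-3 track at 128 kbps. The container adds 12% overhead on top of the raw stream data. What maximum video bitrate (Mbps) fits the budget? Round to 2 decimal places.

27.65 Mbps

Budget: 3.5 GB = 28000.0 Mb.
Stream payload after overhead: 28000.0 / 1.12 = 25000.0 Mb.
15 min = 900 s
Total bitrate budget: 25000.0 Mb / 900 s = 27.778 Mbps.
Audio: 128 kbps = 0.128 Mbps.
Video: 27.778 − 0.128 = 27.650 Mbps.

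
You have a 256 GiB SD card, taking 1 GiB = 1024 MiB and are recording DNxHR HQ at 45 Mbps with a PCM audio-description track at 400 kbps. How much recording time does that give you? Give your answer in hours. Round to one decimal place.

Audio: 400 kbps = 0.400 Mbps.
Total bitrate: 45 + 0.400 = 45.400 Mbps.
Capacity: 256 GiB = 2,199,023 Mb.
Recording time: 2,199,023 / 45.400 = 48,437 s ≈ 13.5 hours.

13.5 hours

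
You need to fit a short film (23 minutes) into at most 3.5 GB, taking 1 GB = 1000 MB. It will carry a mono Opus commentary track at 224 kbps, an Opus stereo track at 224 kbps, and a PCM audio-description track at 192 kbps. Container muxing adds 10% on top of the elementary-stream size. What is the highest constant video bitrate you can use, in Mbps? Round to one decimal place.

17.8 Mbps

Budget: 3.5 GB = 28000.0 Mb.
Stream payload after overhead: 28000.0 / 1.10 = 25454.5 Mb.
23 min = 1380 s
Total bitrate budget: 25454.5 Mb / 1380 s = 18.445 Mbps.
Audio total: 224 + 224 + 192 = 640 kbps = 0.640 Mbps.
Video: 18.445 − 0.640 = 17.805 Mbps.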